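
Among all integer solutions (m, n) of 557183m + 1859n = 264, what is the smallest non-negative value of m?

gcd(557183, 1859) = 11 (Euclid: 557183 = 299·1859 + 1342; 1859 = 1·1342 + 517; 1342 = 2·517 + 308; 517 = 1·308 + 209; 308 = 1·209 + 99; 209 = 2·99 + 11; 99 = 9·11 + 0), and 11 | 264.
Extended Euclid: 557183·(-18) + 1859·(5395) = 11. Scale by 24: m₀ = -432.
General solution m = m₀ + 169t; reducing mod 169 gives m = 75 (and n = -22479).

75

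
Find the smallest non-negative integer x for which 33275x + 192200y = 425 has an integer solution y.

6579

gcd(33275, 192200) = 25 (Euclid: 192200 = 5·33275 + 25825; 33275 = 1·25825 + 7450; 25825 = 3·7450 + 3475; 7450 = 2·3475 + 500; 3475 = 6·500 + 475; 500 = 1·475 + 25; 475 = 19·25 + 0), and 25 | 425.
Extended Euclid: 33275·(387) + 192200·(-67) = 25. Scale by 17: x₀ = 6579.
General solution x = x₀ + 7688t; reducing mod 7688 gives x = 6579 (and y = -1139).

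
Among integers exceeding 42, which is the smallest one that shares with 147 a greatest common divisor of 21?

63

gcd(k, 147) = 21 forces 21 | k; write k = 21s. Then gcd(21s, 21·7) = 21·gcd(s, 7), so need gcd(s, 7) = 1.
21s > 42 gives s ≥ 3. The least s ≥ 3 coprime to 7 is 3, so k = 21·3 = 63.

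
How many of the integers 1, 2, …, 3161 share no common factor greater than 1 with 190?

190 = 2·5·19. Inclusion–exclusion on these primes:
3161 − ⌊3161/2⌋ − ⌊3161/5⌋ − ⌊3161/19⌋ + ⌊3161/10⌋ + ⌊3161/38⌋ + ⌊3161/95⌋ − ⌊3161/190⌋ = 1199

1199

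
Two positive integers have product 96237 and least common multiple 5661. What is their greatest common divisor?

gcd·lcm = product, so gcd = 96237/5661 = 17.

17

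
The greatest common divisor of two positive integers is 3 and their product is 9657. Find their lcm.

For any two positive integers, gcd × lcm equals their product. Hence lcm = 9657 / 3 = 3219.

3219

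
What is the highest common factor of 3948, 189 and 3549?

21

gcd(3948, 189): 3948 = 20·189 + 168; 189 = 1·168 + 21; 168 = 8·21 + 0 → 21
gcd(21, 3549): 3549 = 169·21 + 0 → 21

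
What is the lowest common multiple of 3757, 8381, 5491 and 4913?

35191819

3757 = 13 · 17²; 8381 = 17² · 29; 5491 = 17² · 19; 4913 = 17³
lcm takes max exponent of each prime: 13 · 17³ · 19 · 29 = 35191819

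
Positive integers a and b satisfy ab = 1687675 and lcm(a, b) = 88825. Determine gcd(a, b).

19

gcd·lcm = product, so gcd = 1687675/88825 = 19.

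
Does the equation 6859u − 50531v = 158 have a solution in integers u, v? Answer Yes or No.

By Bézout, 6859u − 50531v = 158 has integer solutions iff gcd(6859, 50531) | 158.
Euclid: 50531 = 7·6859 + 2518; 6859 = 2·2518 + 1823; 2518 = 1·1823 + 695; 1823 = 2·695 + 433; 695 = 1·433 + 262; 433 = 1·262 + 171; 262 = 1·171 + 91; 171 = 1·91 + 80; 91 = 1·80 + 11; 80 = 7·11 + 3; 11 = 3·3 + 2; 3 = 1·2 + 1; 2 = 2·1 + 0. gcd = 1; 158 mod 1 = 0. Yes.

Yes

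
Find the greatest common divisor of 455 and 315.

455 = 5 · 7 · 13
315 = 3² · 5 · 7
Common: 5 · 7 = 35

35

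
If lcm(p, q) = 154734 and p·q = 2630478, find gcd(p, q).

From gcd × lcm = pq: gcd = 2630478 / 154734 = 17.

17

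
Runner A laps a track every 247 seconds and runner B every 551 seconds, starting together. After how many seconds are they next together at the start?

7163

247 = 13 · 19; 551 = 19 · 29
max exponents: 13 · 19 · 29 = 7163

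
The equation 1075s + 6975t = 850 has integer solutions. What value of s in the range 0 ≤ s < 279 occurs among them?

163

Reduce mod 6975: 1075s ≡ 850 (mod 6975). With g = gcd(1075, 6975) = 25 dividing 850, divide through: 43s ≡ 34 (mod 279).
Since gcd(43, 279) = 1, s ≡ 34·(43)⁻¹ ≡ 163 (mod 279). Smallest non-negative: 163.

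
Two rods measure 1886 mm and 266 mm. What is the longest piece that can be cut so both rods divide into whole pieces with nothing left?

Euclid: 1886 = 7·266 + 24; 266 = 11·24 + 2; 24 = 12·2 + 0. Last nonzero remainder: 2.

2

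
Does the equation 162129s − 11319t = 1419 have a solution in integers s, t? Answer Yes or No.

Yes

By Bézout, 162129s − 11319t = 1419 has integer solutions iff gcd(162129, 11319) | 1419.
Euclid: 162129 = 14·11319 + 3663; 11319 = 3·3663 + 330; 3663 = 11·330 + 33; 330 = 10·33 + 0. gcd = 33; 1419 mod 33 = 0. Yes.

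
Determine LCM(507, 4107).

694083

507 = 3 · 13²; 4107 = 3 · 37²
max exponents: 3 · 13² · 37² = 694083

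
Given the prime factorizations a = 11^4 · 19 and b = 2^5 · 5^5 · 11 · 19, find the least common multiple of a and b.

max exponent per prime: 2^5 · 5^5 · 11^4 · 19 = 27817900000

27817900000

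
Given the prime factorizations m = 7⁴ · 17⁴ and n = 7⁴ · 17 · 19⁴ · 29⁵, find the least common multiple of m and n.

max exponent per prime: 7⁴ · 17⁴ · 19⁴ · 29⁵ = 536033878457832228509

536033878457832228509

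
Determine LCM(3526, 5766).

3526 = 2 · 41 · 43; 5766 = 2 · 3 · 31²
max exponents: 2 · 3 · 31² · 41 · 43 = 10165458

10165458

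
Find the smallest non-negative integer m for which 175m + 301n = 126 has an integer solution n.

42

Reduce mod 301: 175m ≡ 126 (mod 301). With g = gcd(175, 301) = 7 dividing 126, divide through: 25m ≡ 18 (mod 43).
Since gcd(25, 43) = 1, m ≡ 18·(25)⁻¹ ≡ 42 (mod 43). Smallest non-negative: 42.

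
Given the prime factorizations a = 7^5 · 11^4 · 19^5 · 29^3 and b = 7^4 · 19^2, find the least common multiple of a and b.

14860141305589313657

max exponent per prime: 7^5 · 11^4 · 19^5 · 29^3 = 14860141305589313657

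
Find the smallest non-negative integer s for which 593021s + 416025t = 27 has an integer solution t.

gcd(593021, 416025) = 1 (Euclid: 593021 = 1·416025 + 176996; 416025 = 2·176996 + 62033; 176996 = 2·62033 + 52930; 62033 = 1·52930 + 9103; 52930 = 5·9103 + 7415; 9103 = 1·7415 + 1688; 7415 = 4·1688 + 663; 1688 = 2·663 + 362; 663 = 1·362 + 301; 362 = 1·301 + 61; 301 = 4·61 + 57; 61 = 1·57 + 4; 57 = 14·4 + 1; 4 = 4·1 + 0), and 1 | 27.
Extended Euclid: 593021·(102281) + 416025·(-145796) = 1. Scale by 27: s₀ = 2761587.
General solution s = s₀ + 416025k; reducing mod 416025 gives s = 265437 (and t = -378366).

265437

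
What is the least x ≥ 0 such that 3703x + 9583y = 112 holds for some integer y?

Euclid: 9583 = 2·3703 + 2177; 3703 = 1·2177 + 1526; 2177 = 1·1526 + 651; 1526 = 2·651 + 224; 651 = 2·224 + 203; 224 = 1·203 + 21; 203 = 9·21 + 14; 21 = 1·14 + 7; 14 = 2·7 + 0 → gcd = 7; 112 = 7·16.
Back-substitution yields 3703·(471) + 9583·(-182) = 7, so one solution is x = 471·16 = 7536, y = -182·16 = -2912.
Solutions in x differ by 9583/7 = 1369; the one in [0, 1369) is 7536 mod 1369 = 691.

691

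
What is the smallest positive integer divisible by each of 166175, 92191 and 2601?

477088425

lcm(166175, 92191) = 166175·92191/gcd = 15319839425/289 = 53009825
lcm(53009825, 2601) = 53009825·2601/gcd = 137878554825/289 = 477088425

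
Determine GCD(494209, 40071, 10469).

gcd(494209, 40071): 494209 = 12·40071 + 13357; 40071 = 3·13357 + 0 → 13357
gcd(13357, 10469): 13357 = 1·10469 + 2888; 10469 = 3·2888 + 1805; 2888 = 1·1805 + 1083; 1805 = 1·1083 + 722; 1083 = 1·722 + 361; 722 = 2·361 + 0 → 361

361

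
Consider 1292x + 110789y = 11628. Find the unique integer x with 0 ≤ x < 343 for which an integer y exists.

Euclid: 110789 = 85·1292 + 969; 1292 = 1·969 + 323; 969 = 3·323 + 0 → gcd = 323; 11628 = 323·36.
Back-substitution yields 1292·(86) + 110789·(-1) = 323, so one solution is x = 86·36 = 3096, y = -1·36 = -36.
Solutions in x differ by 110789/323 = 343; the one in [0, 343) is 3096 mod 343 = 9.

9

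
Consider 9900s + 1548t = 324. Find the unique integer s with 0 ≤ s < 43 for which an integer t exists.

41

gcd(9900, 1548) = 36 (Euclid: 9900 = 6·1548 + 612; 1548 = 2·612 + 324; 612 = 1·324 + 288; 324 = 1·288 + 36; 288 = 8·36 + 0), and 36 | 324.
Extended Euclid: 9900·(-5) + 1548·(32) = 36. Scale by 9: s₀ = -45.
General solution s = s₀ + 43k; reducing mod 43 gives s = 41 (and t = -262).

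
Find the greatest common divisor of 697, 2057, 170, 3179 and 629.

17

gcd(697, 2057): 2057 = 2·697 + 663; 697 = 1·663 + 34; 663 = 19·34 + 17; 34 = 2·17 + 0 → 17
gcd(17, 170): 170 = 10·17 + 0 → 17
gcd(17, 3179): 3179 = 187·17 + 0 → 17
gcd(17, 629): 629 = 37·17 + 0 → 17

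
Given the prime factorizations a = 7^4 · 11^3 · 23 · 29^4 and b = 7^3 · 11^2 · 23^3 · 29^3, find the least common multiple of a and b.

27500824538439637

max exponent per prime: 7^4 · 11^3 · 23^3 · 29^4 = 27500824538439637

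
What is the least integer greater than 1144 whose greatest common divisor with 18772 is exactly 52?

gcd(m, 18772) = 52 forces 52 | m; write m = 52s. Then gcd(52s, 52·361) = 52·gcd(s, 361), so need gcd(s, 361) = 1.
52s > 1144 gives s ≥ 23. The least s ≥ 23 coprime to 361 is 23, so m = 52·23 = 1196.

1196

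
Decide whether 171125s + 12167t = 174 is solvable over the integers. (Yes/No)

Yes

gcd(171125, 12167): 171125 = 14·12167 + 787; 12167 = 15·787 + 362; 787 = 2·362 + 63; 362 = 5·63 + 47; 63 = 1·47 + 16; 47 = 2·16 + 15; 16 = 1·15 + 1; 15 = 15·1 + 0 → 1
1 divides 174, so a solution exists.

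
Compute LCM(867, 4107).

867 = 3 · 17²; 4107 = 3 · 37²
max exponents: 3 · 17² · 37² = 1186923

1186923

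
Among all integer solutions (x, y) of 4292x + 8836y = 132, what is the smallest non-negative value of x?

Euclid: 8836 = 2·4292 + 252; 4292 = 17·252 + 8; 252 = 31·8 + 4; 8 = 2·4 + 0 → gcd = 4; 132 = 4·33.
Back-substitution yields 4292·(-1087) + 8836·(528) = 4, so one solution is x = -1087·33 = -35871, y = 528·33 = 17424.
Solutions in x differ by 8836/4 = 2209; the one in [0, 2209) is -35871 mod 2209 = 1682.

1682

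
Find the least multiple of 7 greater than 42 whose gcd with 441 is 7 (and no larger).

56

Multiples of 7 above 42: 7·7, 7·8, … . Need the cofactor coprime to 441/7 = 63.
Checking s = 7, 8, … the first with gcd(s, 63) = 1 is s = 8, giving 56.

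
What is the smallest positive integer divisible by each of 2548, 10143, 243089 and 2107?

112514229828

2548 = 2² · 7² · 13; 10143 = 3² · 7² · 23; 243089 = 7² · 11² · 41; 2107 = 7² · 43
lcm takes max exponent of each prime: 2² · 3² · 7² · 11² · 13 · 23 · 41 · 43 = 112514229828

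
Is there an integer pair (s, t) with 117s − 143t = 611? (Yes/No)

gcd(117, 143): 143 = 1·117 + 26; 117 = 4·26 + 13; 26 = 2·13 + 0 → 13
13 divides 611, so a solution exists.

Yes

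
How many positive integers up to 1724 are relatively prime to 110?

110 = 2·5·11. Inclusion–exclusion on these primes:
1724 − ⌊1724/2⌋ − ⌊1724/5⌋ − ⌊1724/11⌋ + ⌊1724/10⌋ + ⌊1724/22⌋ + ⌊1724/55⌋ − ⌊1724/110⌋ = 628

628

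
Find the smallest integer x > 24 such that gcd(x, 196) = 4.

32

Multiples of 4 above 24: 4·7, 4·8, … . Need the cofactor coprime to 196/4 = 49.
Checking s = 7, 8, … the first with gcd(s, 49) = 1 is s = 8, giving 32.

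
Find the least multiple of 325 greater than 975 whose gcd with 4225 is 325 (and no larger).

gcd(t, 4225) = 325 forces 325 | t; write t = 325s. Then gcd(325s, 325·13) = 325·gcd(s, 13), so need gcd(s, 13) = 1.
325s > 975 gives s ≥ 4. The least s ≥ 4 coprime to 13 is 4, so t = 325·4 = 1300.

1300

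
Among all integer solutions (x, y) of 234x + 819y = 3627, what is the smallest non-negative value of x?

5

gcd(234, 819) = 117 (Euclid: 819 = 3·234 + 117; 234 = 2·117 + 0), and 117 | 3627.
Extended Euclid: 234·(-3) + 819·(1) = 117. Scale by 31: x₀ = -93.
General solution x = x₀ + 7t; reducing mod 7 gives x = 5 (and y = 3).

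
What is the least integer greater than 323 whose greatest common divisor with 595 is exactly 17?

374

Multiples of 17 above 323: 17·20, 17·21, … . Need the cofactor coprime to 595/17 = 35.
Checking s = 20, 21, … the first with gcd(s, 35) = 1 is s = 22, giving 374.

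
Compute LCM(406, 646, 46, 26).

39210262

lcm(406, 646) = 406·646/gcd = 262276/2 = 131138
lcm(131138, 46) = 131138·46/gcd = 6032348/2 = 3016174
lcm(3016174, 26) = 3016174·26/gcd = 78420524/2 = 39210262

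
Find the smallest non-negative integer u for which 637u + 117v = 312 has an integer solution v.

6

Euclid: 637 = 5·117 + 52; 117 = 2·52 + 13; 52 = 4·13 + 0 → gcd = 13; 312 = 13·24.
Back-substitution yields 637·(-2) + 117·(11) = 13, so one solution is u = -2·24 = -48, v = 11·24 = 264.
Solutions in u differ by 117/13 = 9; the one in [0, 9) is -48 mod 9 = 6.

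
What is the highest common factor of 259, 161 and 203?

259 = 7 · 37; 161 = 7 · 23; 203 = 7 · 29
gcd takes min exponent of each prime: 7 = 7

7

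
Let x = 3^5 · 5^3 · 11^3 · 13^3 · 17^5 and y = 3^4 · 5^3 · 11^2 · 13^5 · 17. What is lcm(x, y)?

max exponent per prime: 3^5 · 5^3 · 11^3 · 13^5 · 17^5 = 21313545993938966625

21313545993938966625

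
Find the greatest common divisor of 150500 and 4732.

28

Euclid: 150500 = 31·4732 + 3808; 4732 = 1·3808 + 924; 3808 = 4·924 + 112; 924 = 8·112 + 28; 112 = 4·28 + 0. Last nonzero remainder: 28.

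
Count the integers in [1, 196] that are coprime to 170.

Prime factors of 170: 2, 5, 17. Count integers ≤ 196 divisible by none of them.
By inclusion–exclusion: 196 − ⌊196/2⌋ − ⌊196/5⌋ − ⌊196/17⌋ + ⌊196/10⌋ + ⌊196/34⌋ + ⌊196/85⌋ − ⌊196/170⌋ = 73.

73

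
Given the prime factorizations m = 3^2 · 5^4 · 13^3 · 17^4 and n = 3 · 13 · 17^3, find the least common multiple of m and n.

1032162958125

max exponent per prime: 3^2 · 5^4 · 13^3 · 17^4 = 1032162958125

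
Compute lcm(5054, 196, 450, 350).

15920100

lcm(5054, 196) = 5054·196/gcd = 990584/14 = 70756
lcm(70756, 450) = 70756·450/gcd = 31840200/2 = 15920100
lcm(15920100, 350) = 15920100·350/gcd = 5572035000/350 = 15920100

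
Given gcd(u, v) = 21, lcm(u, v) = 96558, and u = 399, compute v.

Using uv = gcd(u,v)·lcm(u,v) = 21·96558 = 2027718, we get v = 2027718/399 = 5082.

5082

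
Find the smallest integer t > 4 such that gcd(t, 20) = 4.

20 = 4·5. Any t with gcd(t, 20) = 4 is a multiple of 4, say 4s, with s coprime to 5.
Need s > 4/4, so s ≥ 2. First s ≥ 2 with gcd(s, 5) = 1 is s = 2. Thus t = 4·2 = 8.

8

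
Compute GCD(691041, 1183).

169

691041 = 3 · 13² · 29 · 47
1183 = 7 · 13²
Common: 13² = 169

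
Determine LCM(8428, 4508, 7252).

7172228

8428 = 2² · 7² · 43; 4508 = 2² · 7² · 23; 7252 = 2² · 7² · 37
lcm takes max exponent of each prime: 2² · 7² · 23 · 37 · 43 = 7172228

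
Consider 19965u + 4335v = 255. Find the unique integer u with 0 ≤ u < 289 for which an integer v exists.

119

gcd(19965, 4335) = 15 (Euclid: 19965 = 4·4335 + 2625; 4335 = 1·2625 + 1710; 2625 = 1·1710 + 915; 1710 = 1·915 + 795; 915 = 1·795 + 120; 795 = 6·120 + 75; 120 = 1·75 + 45; 75 = 1·45 + 30; 45 = 1·30 + 15; 30 = 2·15 + 0), and 15 | 255.
Extended Euclid: 19965·(109) + 4335·(-502) = 15. Scale by 17: u₀ = 1853.
General solution u = u₀ + 289t; reducing mod 289 gives u = 119 (and v = -548).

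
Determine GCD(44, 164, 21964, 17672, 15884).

gcd(44, 164): 164 = 3·44 + 32; 44 = 1·32 + 12; 32 = 2·12 + 8; 12 = 1·8 + 4; 8 = 2·4 + 0 → 4
gcd(4, 21964): 21964 = 5491·4 + 0 → 4
gcd(4, 17672): 17672 = 4418·4 + 0 → 4
gcd(4, 15884): 15884 = 3971·4 + 0 → 4

4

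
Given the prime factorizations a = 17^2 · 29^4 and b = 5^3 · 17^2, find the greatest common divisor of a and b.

289

min exponent per shared prime: 17^2 = 289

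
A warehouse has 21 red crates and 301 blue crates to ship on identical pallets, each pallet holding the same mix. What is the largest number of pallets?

Euclid: 301 = 14·21 + 7; 21 = 3·7 + 0. Last nonzero remainder: 7.

7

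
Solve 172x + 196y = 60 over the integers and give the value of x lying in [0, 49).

Euclid: 196 = 1·172 + 24; 172 = 7·24 + 4; 24 = 6·4 + 0 → gcd = 4; 60 = 4·15.
Back-substitution yields 172·(8) + 196·(-7) = 4, so one solution is x = 8·15 = 120, y = -7·15 = -105.
Solutions in x differ by 196/4 = 49; the one in [0, 49) is 120 mod 49 = 22.

22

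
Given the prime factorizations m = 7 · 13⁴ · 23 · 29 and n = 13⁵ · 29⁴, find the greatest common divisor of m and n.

828269

min exponent per shared prime: 13⁴ · 29 = 828269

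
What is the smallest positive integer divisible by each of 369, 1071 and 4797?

570843

369 = 3² · 41; 1071 = 3² · 7 · 17; 4797 = 3² · 13 · 41
lcm takes max exponent of each prime: 3² · 7 · 13 · 17 · 41 = 570843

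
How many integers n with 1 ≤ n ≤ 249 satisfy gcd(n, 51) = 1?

51 = 3·17. Inclusion–exclusion on these primes:
249 − ⌊249/3⌋ − ⌊249/17⌋ + ⌊249/51⌋ = 156

156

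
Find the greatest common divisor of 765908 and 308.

765908 = 2² · 11 · 13² · 103
308 = 2² · 7 · 11
Common: 2² · 11 = 44

44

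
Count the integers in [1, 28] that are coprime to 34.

Prime factors of 34: 2, 17. Count integers ≤ 28 divisible by none of them.
By inclusion–exclusion: 28 − ⌊28/2⌋ − ⌊28/17⌋ + ⌊28/34⌋ = 13.

13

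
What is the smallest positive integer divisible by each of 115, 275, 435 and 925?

20360175

lcm(115, 275) = 115·275/gcd = 31625/5 = 6325
lcm(6325, 435) = 6325·435/gcd = 2751375/5 = 550275
lcm(550275, 925) = 550275·925/gcd = 509004375/25 = 20360175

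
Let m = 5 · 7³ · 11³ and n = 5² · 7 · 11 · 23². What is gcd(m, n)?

min exponent per shared prime: 5 · 7 · 11 = 385

385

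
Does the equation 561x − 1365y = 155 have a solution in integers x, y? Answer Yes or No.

No

gcd(561, 1365): 1365 = 2·561 + 243; 561 = 2·243 + 75; 243 = 3·75 + 18; 75 = 4·18 + 3; 18 = 6·3 + 0 → 3
3 does not divide 155, so a solution does not exist.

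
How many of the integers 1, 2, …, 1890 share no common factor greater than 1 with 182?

182 = 2·7·13. Inclusion–exclusion on these primes:
1890 − ⌊1890/2⌋ − ⌊1890/7⌋ − ⌊1890/13⌋ + ⌊1890/14⌋ + ⌊1890/26⌋ + ⌊1890/91⌋ − ⌊1890/182⌋ = 747

747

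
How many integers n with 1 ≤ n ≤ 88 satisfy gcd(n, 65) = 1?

65 = 5·13. Inclusion–exclusion on these primes:
88 − ⌊88/5⌋ − ⌊88/13⌋ + ⌊88/65⌋ = 66

66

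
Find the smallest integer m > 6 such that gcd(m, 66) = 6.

gcd(m, 66) = 6 forces 6 | m; write m = 6s. Then gcd(6s, 6·11) = 6·gcd(s, 11), so need gcd(s, 11) = 1.
6s > 6 gives s ≥ 2. The least s ≥ 2 coprime to 11 is 2, so m = 6·2 = 12.

12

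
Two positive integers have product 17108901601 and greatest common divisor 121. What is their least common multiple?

Since gcd(m,n)·lcm(m,n) = mn, lcm = 17108901601/121 = 141395881.

141395881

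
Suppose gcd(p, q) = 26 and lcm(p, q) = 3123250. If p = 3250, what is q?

p·q = gcd·lcm = 26·3123250 = 81204500, so q = 81204500/3250 = 24986.

24986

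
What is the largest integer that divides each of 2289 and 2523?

3

Euclid: 2523 = 1·2289 + 234; 2289 = 9·234 + 183; 234 = 1·183 + 51; 183 = 3·51 + 30; 51 = 1·30 + 21; 30 = 1·21 + 9; 21 = 2·9 + 3; 9 = 3·3 + 0. Last nonzero remainder: 3.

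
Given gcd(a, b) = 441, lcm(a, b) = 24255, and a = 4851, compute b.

2205

Using ab = gcd(a,b)·lcm(a,b) = 441·24255 = 10696455, we get b = 10696455/4851 = 2205.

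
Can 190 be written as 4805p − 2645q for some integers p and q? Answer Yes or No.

Yes

By Bézout, 4805p − 2645q = 190 has integer solutions iff gcd(4805, 2645) | 190.
Euclid: 4805 = 1·2645 + 2160; 2645 = 1·2160 + 485; 2160 = 4·485 + 220; 485 = 2·220 + 45; 220 = 4·45 + 40; 45 = 1·40 + 5; 40 = 8·5 + 0. gcd = 5; 190 mod 5 = 0. Yes.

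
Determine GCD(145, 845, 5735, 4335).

145 = 5 · 29; 845 = 5 · 13²; 5735 = 5 · 31 · 37; 4335 = 3 · 5 · 17²
gcd takes min exponent of each prime: 5 = 5

5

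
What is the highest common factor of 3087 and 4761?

9

Euclid: 4761 = 1·3087 + 1674; 3087 = 1·1674 + 1413; 1674 = 1·1413 + 261; 1413 = 5·261 + 108; 261 = 2·108 + 45; 108 = 2·45 + 18; 45 = 2·18 + 9; 18 = 2·9 + 0. Last nonzero remainder: 9.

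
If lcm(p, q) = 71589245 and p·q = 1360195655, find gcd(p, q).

From gcd × lcm = pq: gcd = 1360195655 / 71589245 = 19.

19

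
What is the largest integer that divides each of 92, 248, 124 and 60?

4

92 = 2² · 23; 248 = 2³ · 31; 124 = 2² · 31; 60 = 2² · 3 · 5
gcd takes min exponent of each prime: 2² = 4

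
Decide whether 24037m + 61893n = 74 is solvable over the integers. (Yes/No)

gcd(24037, 61893): 61893 = 2·24037 + 13819; 24037 = 1·13819 + 10218; 13819 = 1·10218 + 3601; 10218 = 2·3601 + 3016; 3601 = 1·3016 + 585; 3016 = 5·585 + 91; 585 = 6·91 + 39; 91 = 2·39 + 13; 39 = 3·13 + 0 → 13
13 does not divide 74, so a solution does not exist.

No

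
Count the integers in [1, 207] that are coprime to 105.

94

Prime factors of 105: 3, 5, 7. Count integers ≤ 207 divisible by none of them.
By inclusion–exclusion: 207 − ⌊207/3⌋ − ⌊207/5⌋ − ⌊207/7⌋ + ⌊207/15⌋ + ⌊207/21⌋ + ⌊207/35⌋ − ⌊207/105⌋ = 94.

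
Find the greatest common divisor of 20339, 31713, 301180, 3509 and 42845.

20339 = 11 · 43²; 31713 = 3 · 11 · 31²; 301180 = 2² · 5 · 11 · 37²; 3509 = 11² · 29; 42845 = 5 · 11 · 19 · 41
gcd takes min exponent of each prime: 11 = 11

11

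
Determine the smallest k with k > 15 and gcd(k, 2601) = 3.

21

2601 = 3·867. Any k with gcd(k, 2601) = 3 is a multiple of 3, say 3s, with s coprime to 867.
Need s > 15/3, so s ≥ 6. First s ≥ 6 with gcd(s, 867) = 1 is s = 7. Thus k = 3·7 = 21.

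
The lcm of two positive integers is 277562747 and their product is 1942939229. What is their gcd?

gcd·lcm = product, so gcd = 1942939229/277562747 = 7.

7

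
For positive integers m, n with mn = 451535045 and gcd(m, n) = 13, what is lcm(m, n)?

For any two positive integers, gcd × lcm equals their product. Hence lcm = 451535045 / 13 = 34733465.

34733465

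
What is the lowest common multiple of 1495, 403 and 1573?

5607745

1495 = 5 · 13 · 23; 403 = 13 · 31; 1573 = 11² · 13
lcm takes max exponent of each prime: 5 · 11² · 13 · 23 · 31 = 5607745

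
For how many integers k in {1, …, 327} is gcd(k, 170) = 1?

Prime factors of 170: 2, 5, 17. Count integers ≤ 327 divisible by none of them.
By inclusion–exclusion: 327 − ⌊327/2⌋ − ⌊327/5⌋ − ⌊327/17⌋ + ⌊327/10⌋ + ⌊327/34⌋ + ⌊327/85⌋ − ⌊327/170⌋ = 123.

123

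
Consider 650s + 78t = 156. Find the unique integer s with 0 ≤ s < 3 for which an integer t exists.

0

Reduce mod 78: 650s ≡ 156 (mod 78). With g = gcd(650, 78) = 26 dividing 156, divide through: 25s ≡ 6 (mod 3).
Since gcd(25, 3) = 1, s ≡ 6·(25)⁻¹ ≡ 0 (mod 3). Smallest non-negative: 0.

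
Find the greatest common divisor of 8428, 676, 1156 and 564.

4

gcd(8428, 676): 8428 = 12·676 + 316; 676 = 2·316 + 44; 316 = 7·44 + 8; 44 = 5·8 + 4; 8 = 2·4 + 0 → 4
gcd(4, 1156): 1156 = 289·4 + 0 → 4
gcd(4, 564): 564 = 141·4 + 0 → 4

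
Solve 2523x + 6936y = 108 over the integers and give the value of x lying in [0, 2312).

Euclid: 6936 = 2·2523 + 1890; 2523 = 1·1890 + 633; 1890 = 2·633 + 624; 633 = 1·624 + 9; 624 = 69·9 + 3; 9 = 3·3 + 0 → gcd = 3; 108 = 3·36.
Back-substitution yields 2523·(-767) + 6936·(279) = 3, so one solution is x = -767·36 = -27612, y = 279·36 = 10044.
Solutions in x differ by 6936/3 = 2312; the one in [0, 2312) is -27612 mod 2312 = 132.

132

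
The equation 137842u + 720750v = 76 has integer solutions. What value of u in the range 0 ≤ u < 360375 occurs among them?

gcd(137842, 720750) = 2 (Euclid: 720750 = 5·137842 + 31540; 137842 = 4·31540 + 11682; 31540 = 2·11682 + 8176; 11682 = 1·8176 + 3506; 8176 = 2·3506 + 1164; 3506 = 3·1164 + 14; 1164 = 83·14 + 2; 14 = 7·2 + 0), and 2 | 76.
Extended Euclid: 137842·(-51394) + 720750·(9829) = 2. Scale by 38: u₀ = -1952972.
General solution u = u₀ + 360375t; reducing mod 360375 gives u = 209278 (and v = -40024).

209278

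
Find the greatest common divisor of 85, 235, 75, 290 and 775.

gcd(85, 235): 235 = 2·85 + 65; 85 = 1·65 + 20; 65 = 3·20 + 5; 20 = 4·5 + 0 → 5
gcd(5, 75): 75 = 15·5 + 0 → 5
gcd(5, 290): 290 = 58·5 + 0 → 5
gcd(5, 775): 775 = 155·5 + 0 → 5

5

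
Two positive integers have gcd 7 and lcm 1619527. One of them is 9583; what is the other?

Using mn = gcd(m,n)·lcm(m,n) = 7·1619527 = 11336689, we get n = 11336689/9583 = 1183.

1183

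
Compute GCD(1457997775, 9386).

4693

Euclid: 1457997775 = 155337·9386 + 4693; 9386 = 2·4693 + 0. Last nonzero remainder: 4693.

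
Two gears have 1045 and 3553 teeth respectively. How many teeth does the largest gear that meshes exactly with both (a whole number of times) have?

209

Euclid: 3553 = 3·1045 + 418; 1045 = 2·418 + 209; 418 = 2·209 + 0. Last nonzero remainder: 209.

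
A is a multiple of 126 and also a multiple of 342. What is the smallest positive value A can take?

126 = 2 · 3² · 7; 342 = 2 · 3² · 19
max exponents: 2 · 3² · 7 · 19 = 2394

2394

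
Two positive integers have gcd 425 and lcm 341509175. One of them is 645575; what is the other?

224825

Using mn = gcd(m,n)·lcm(m,n) = 425·341509175 = 145141399375, we get n = 145141399375/645575 = 224825.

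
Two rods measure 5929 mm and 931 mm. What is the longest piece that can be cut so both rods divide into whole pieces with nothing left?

Euclid: 5929 = 6·931 + 343; 931 = 2·343 + 245; 343 = 1·245 + 98; 245 = 2·98 + 49; 98 = 2·49 + 0. Last nonzero remainder: 49.

49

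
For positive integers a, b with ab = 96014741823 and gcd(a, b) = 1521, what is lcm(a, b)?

63126063

gcd·lcm = product, so lcm = 96014741823/1521 = 63126063.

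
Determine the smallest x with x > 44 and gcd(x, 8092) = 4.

gcd(x, 8092) = 4 forces 4 | x; write x = 4s. Then gcd(4s, 4·2023) = 4·gcd(s, 2023), so need gcd(s, 2023) = 1.
4s > 44 gives s ≥ 12. The least s ≥ 12 coprime to 2023 is 12, so x = 4·12 = 48.

48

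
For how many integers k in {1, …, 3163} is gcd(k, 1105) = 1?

1105 = 5·13·17. Inclusion–exclusion on these primes:
3163 − ⌊3163/5⌋ − ⌊3163/13⌋ − ⌊3163/17⌋ + ⌊3163/65⌋ + ⌊3163/85⌋ + ⌊3163/221⌋ − ⌊3163/1105⌋ = 2199

2199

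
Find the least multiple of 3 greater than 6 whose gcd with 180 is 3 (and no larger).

gcd(t, 180) = 3 forces 3 | t; write t = 3s. Then gcd(3s, 3·60) = 3·gcd(s, 60), so need gcd(s, 60) = 1.
3s > 6 gives s ≥ 3. The least s ≥ 3 coprime to 60 is 7, so t = 3·7 = 21.

21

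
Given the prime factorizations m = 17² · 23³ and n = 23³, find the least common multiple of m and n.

max exponent per prime: 17² · 23³ = 3516263

3516263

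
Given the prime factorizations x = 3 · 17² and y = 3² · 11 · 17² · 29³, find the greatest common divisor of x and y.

min exponent per shared prime: 3 · 17² = 867

867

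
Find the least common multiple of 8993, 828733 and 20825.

8993 = 17 · 23²; 828733 = 17 · 29 · 41²; 20825 = 5² · 7² · 17
lcm takes max exponent of each prime: 5² · 7² · 17 · 23² · 29 · 41² = 537039702325

537039702325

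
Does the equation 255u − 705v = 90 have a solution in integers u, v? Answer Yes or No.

Yes

gcd(255, 705): 705 = 2·255 + 195; 255 = 1·195 + 60; 195 = 3·60 + 15; 60 = 4·15 + 0 → 15
15 divides 90, so a solution exists.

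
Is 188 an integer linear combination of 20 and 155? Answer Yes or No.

By Bézout, 20m + 155n = 188 has integer solutions iff gcd(20, 155) | 188.
Euclid: 155 = 7·20 + 15; 20 = 1·15 + 5; 15 = 3·5 + 0. gcd = 5; 188 mod 5 = 3. No.

No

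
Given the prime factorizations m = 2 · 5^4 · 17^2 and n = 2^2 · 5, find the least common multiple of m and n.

722500

max exponent per prime: 2^2 · 5^4 · 17^2 = 722500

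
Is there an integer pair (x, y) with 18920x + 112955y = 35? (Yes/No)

Yes

gcd(18920, 112955): 112955 = 5·18920 + 18355; 18920 = 1·18355 + 565; 18355 = 32·565 + 275; 565 = 2·275 + 15; 275 = 18·15 + 5; 15 = 3·5 + 0 → 5
5 divides 35, so a solution exists.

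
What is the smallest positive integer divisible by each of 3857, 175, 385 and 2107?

319263175

lcm(3857, 175) = 3857·175/gcd = 674975/7 = 96425
lcm(96425, 385) = 96425·385/gcd = 37123625/35 = 1060675
lcm(1060675, 2107) = 1060675·2107/gcd = 2234842225/7 = 319263175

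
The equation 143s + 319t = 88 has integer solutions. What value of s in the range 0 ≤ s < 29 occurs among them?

14

Reduce mod 319: 143s ≡ 88 (mod 319). With g = gcd(143, 319) = 11 dividing 88, divide through: 13s ≡ 8 (mod 29).
Since gcd(13, 29) = 1, s ≡ 8·(13)⁻¹ ≡ 14 (mod 29). Smallest non-negative: 14.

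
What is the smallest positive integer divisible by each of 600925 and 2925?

600925 = 5² · 13 · 43²; 2925 = 3² · 5² · 13
max exponents: 3² · 5² · 13 · 43² = 5408325

5408325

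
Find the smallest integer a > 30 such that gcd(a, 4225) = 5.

gcd(a, 4225) = 5 forces 5 | a; write a = 5s. Then gcd(5s, 5·845) = 5·gcd(s, 845), so need gcd(s, 845) = 1.
5s > 30 gives s ≥ 7. The least s ≥ 7 coprime to 845 is 7, so a = 5·7 = 35.

35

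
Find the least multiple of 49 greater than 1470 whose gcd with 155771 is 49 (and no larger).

1519

Multiples of 49 above 1470: 49·31, 49·32, … . Need the cofactor coprime to 155771/49 = 3179.
Checking s = 31, 32, … the first with gcd(s, 3179) = 1 is s = 31, giving 1519.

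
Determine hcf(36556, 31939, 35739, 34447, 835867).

19

36556 = 2² · 13 · 19 · 37; 31939 = 19 · 41²; 35739 = 3² · 11 · 19²; 34447 = 7² · 19 · 37; 835867 = 19 · 29 · 37 · 41
gcd takes min exponent of each prime: 19 = 19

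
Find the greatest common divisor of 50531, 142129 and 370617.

169

gcd(50531, 142129): 142129 = 2·50531 + 41067; 50531 = 1·41067 + 9464; 41067 = 4·9464 + 3211; 9464 = 2·3211 + 3042; 3211 = 1·3042 + 169; 3042 = 18·169 + 0 → 169
gcd(169, 370617): 370617 = 2193·169 + 0 → 169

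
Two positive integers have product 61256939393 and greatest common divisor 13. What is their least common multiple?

4712072261

gcd·lcm = product, so lcm = 61256939393/13 = 4712072261.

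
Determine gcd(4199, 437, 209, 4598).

gcd(4199, 437): 4199 = 9·437 + 266; 437 = 1·266 + 171; 266 = 1·171 + 95; 171 = 1·95 + 76; 95 = 1·76 + 19; 76 = 4·19 + 0 → 19
gcd(19, 209): 209 = 11·19 + 0 → 19
gcd(19, 4598): 4598 = 242·19 + 0 → 19

19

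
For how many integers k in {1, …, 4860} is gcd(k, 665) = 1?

665 = 5·7·19. Inclusion–exclusion on these primes:
4860 − ⌊4860/5⌋ − ⌊4860/7⌋ − ⌊4860/19⌋ + ⌊4860/35⌋ + ⌊4860/95⌋ + ⌊4860/133⌋ − ⌊4860/665⌋ = 3157

3157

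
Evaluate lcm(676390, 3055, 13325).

676390 = 2 · 5 · 11² · 13 · 43; 3055 = 5 · 13 · 47; 13325 = 5² · 13 · 41
lcm takes max exponent of each prime: 2 · 5² · 11² · 13 · 41 · 43 · 47 = 6517017650

6517017650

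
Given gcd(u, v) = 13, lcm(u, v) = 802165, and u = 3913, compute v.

u·v = gcd·lcm = 13·802165 = 10428145, so v = 10428145/3913 = 2665.

2665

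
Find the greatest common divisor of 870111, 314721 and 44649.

1089

870111 = 3² · 11² · 17 · 47; 314721 = 3² · 11² · 17²; 44649 = 3² · 11² · 41
gcd takes min exponent of each prime: 3² · 11² = 1089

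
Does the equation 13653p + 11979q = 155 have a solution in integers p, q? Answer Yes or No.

No

By Bézout, 13653p + 11979q = 155 has integer solutions iff gcd(13653, 11979) | 155.
Euclid: 13653 = 1·11979 + 1674; 11979 = 7·1674 + 261; 1674 = 6·261 + 108; 261 = 2·108 + 45; 108 = 2·45 + 18; 45 = 2·18 + 9; 18 = 2·9 + 0. gcd = 9; 155 mod 9 = 2. No.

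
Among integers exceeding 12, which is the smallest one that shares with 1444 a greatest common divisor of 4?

16

Multiples of 4 above 12: 4·4, 4·5, … . Need the cofactor coprime to 1444/4 = 361.
Checking s = 4, 5, … the first with gcd(s, 361) = 1 is s = 4, giving 16.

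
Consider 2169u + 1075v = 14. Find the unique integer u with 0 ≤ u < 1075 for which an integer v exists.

Euclid: 2169 = 2·1075 + 19; 1075 = 56·19 + 11; 19 = 1·11 + 8; 11 = 1·8 + 3; 8 = 2·3 + 2; 3 = 1·2 + 1; 2 = 2·1 + 0 → gcd = 1; 14 = 1·14.
Back-substitution yields 2169·(-396) + 1075·(799) = 1, so one solution is u = -396·14 = -5544, v = 799·14 = 11186.
Solutions in u differ by 1075/1 = 1075; the one in [0, 1075) is -5544 mod 1075 = 906.

906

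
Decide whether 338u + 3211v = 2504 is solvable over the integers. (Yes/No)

No

gcd(338, 3211): 3211 = 9·338 + 169; 338 = 2·169 + 0 → 169
169 does not divide 2504, so a solution does not exist.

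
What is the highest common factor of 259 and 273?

7

259 = 7 · 37
273 = 3 · 7 · 13
Common: 7 = 7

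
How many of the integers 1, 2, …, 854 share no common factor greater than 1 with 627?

627 = 3·11·19. Inclusion–exclusion on these primes:
854 − ⌊854/3⌋ − ⌊854/11⌋ − ⌊854/19⌋ + ⌊854/33⌋ + ⌊854/57⌋ + ⌊854/209⌋ − ⌊854/627⌋ = 491

491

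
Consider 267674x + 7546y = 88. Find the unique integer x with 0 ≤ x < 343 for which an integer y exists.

gcd(267674, 7546) = 22 (Euclid: 267674 = 35·7546 + 3564; 7546 = 2·3564 + 418; 3564 = 8·418 + 220; 418 = 1·220 + 198; 220 = 1·198 + 22; 198 = 9·22 + 0), and 22 | 88.
Extended Euclid: 267674·(36) + 7546·(-1277) = 22. Scale by 4: x₀ = 144.
General solution x = x₀ + 343t; reducing mod 343 gives x = 144 (and y = -5108).

144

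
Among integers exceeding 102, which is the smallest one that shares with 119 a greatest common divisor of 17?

136

gcd(x, 119) = 17 forces 17 | x; write x = 17s. Then gcd(17s, 17·7) = 17·gcd(s, 7), so need gcd(s, 7) = 1.
17s > 102 gives s ≥ 7. The least s ≥ 7 coprime to 7 is 8, so x = 17·8 = 136.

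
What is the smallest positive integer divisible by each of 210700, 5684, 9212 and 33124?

48534112900

210700 = 2² · 5² · 7² · 43; 5684 = 2² · 7² · 29; 9212 = 2² · 7² · 47; 33124 = 2² · 7² · 13²
lcm takes max exponent of each prime: 2² · 5² · 7² · 13² · 29 · 43 · 47 = 48534112900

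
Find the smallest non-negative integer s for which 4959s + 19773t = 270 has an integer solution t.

331

Reduce mod 19773: 4959s ≡ 270 (mod 19773). With g = gcd(4959, 19773) = 9 dividing 270, divide through: 551s ≡ 30 (mod 2197).
Since gcd(551, 2197) = 1, s ≡ 30·(551)⁻¹ ≡ 331 (mod 2197). Smallest non-negative: 331.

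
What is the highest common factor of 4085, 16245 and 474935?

4085 = 5 · 19 · 43; 16245 = 3² · 5 · 19²; 474935 = 5 · 43 · 47²
gcd takes min exponent of each prime: 5 = 5

5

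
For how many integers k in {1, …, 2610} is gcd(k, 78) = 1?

803

Prime factors of 78: 2, 3, 13. Count integers ≤ 2610 divisible by none of them.
By inclusion–exclusion: 2610 − ⌊2610/2⌋ − ⌊2610/3⌋ − ⌊2610/13⌋ + ⌊2610/6⌋ + ⌊2610/26⌋ + ⌊2610/39⌋ − ⌊2610/78⌋ = 803.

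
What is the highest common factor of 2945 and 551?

Euclid: 2945 = 5·551 + 190; 551 = 2·190 + 171; 190 = 1·171 + 19; 171 = 9·19 + 0. Last nonzero remainder: 19.

19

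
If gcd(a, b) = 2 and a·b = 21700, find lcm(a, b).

10850

gcd·lcm = product, so lcm = 21700/2 = 10850.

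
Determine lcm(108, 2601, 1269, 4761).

776023956

108 = 2² · 3³; 2601 = 3² · 17²; 1269 = 3³ · 47; 4761 = 3² · 23²
lcm takes max exponent of each prime: 2² · 3³ · 17² · 23² · 47 = 776023956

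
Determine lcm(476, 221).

476 = 2² · 7 · 17; 221 = 13 · 17
max exponents: 2² · 7 · 13 · 17 = 6188

6188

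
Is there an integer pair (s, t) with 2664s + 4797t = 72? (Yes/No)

By Bézout, 2664s + 4797t = 72 has integer solutions iff gcd(2664, 4797) | 72.
Euclid: 4797 = 1·2664 + 2133; 2664 = 1·2133 + 531; 2133 = 4·531 + 9; 531 = 59·9 + 0. gcd = 9; 72 mod 9 = 0. Yes.

Yes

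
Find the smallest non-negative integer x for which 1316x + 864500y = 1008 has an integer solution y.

Euclid: 864500 = 656·1316 + 1204; 1316 = 1·1204 + 112; 1204 = 10·112 + 84; 112 = 1·84 + 28; 84 = 3·28 + 0 → gcd = 28; 1008 = 28·36.
Back-substitution yields 1316·(7883) + 864500·(-12) = 28, so one solution is x = 7883·36 = 283788, y = -12·36 = -432.
Solutions in x differ by 864500/28 = 30875; the one in [0, 30875) is 283788 mod 30875 = 5913.

5913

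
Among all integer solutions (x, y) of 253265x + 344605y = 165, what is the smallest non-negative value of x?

Reduce mod 344605: 253265x ≡ 165 (mod 344605). With g = gcd(253265, 344605) = 5 dividing 165, divide through: 50653x ≡ 33 (mod 68921).
Since gcd(50653, 68921) = 1, x ≡ 33·(50653)⁻¹ ≡ 11639 (mod 68921). Smallest non-negative: 11639.

11639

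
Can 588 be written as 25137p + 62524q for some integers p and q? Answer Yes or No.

By Bézout, 25137p + 62524q = 588 has integer solutions iff gcd(25137, 62524) | 588.
Euclid: 62524 = 2·25137 + 12250; 25137 = 2·12250 + 637; 12250 = 19·637 + 147; 637 = 4·147 + 49; 147 = 3·49 + 0. gcd = 49; 588 mod 49 = 0. Yes.

Yes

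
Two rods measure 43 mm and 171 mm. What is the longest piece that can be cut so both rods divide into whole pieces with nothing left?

1

Euclid: 171 = 3·43 + 42; 43 = 1·42 + 1; 42 = 42·1 + 0. Last nonzero remainder: 1.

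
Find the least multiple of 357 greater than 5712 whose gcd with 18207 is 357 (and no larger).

6783

Multiples of 357 above 5712: 357·17, 357·18, … . Need the cofactor coprime to 18207/357 = 51.
Checking s = 17, 18, … the first with gcd(s, 51) = 1 is s = 19, giving 6783.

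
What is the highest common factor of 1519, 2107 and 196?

49

1519 = 7² · 31; 2107 = 7² · 43; 196 = 2² · 7²
gcd takes min exponent of each prime: 7² = 49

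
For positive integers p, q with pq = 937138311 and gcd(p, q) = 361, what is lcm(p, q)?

2595951

Since gcd(p,q)·lcm(p,q) = pq, lcm = 937138311/361 = 2595951.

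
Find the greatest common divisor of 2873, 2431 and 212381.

gcd(2873, 2431): 2873 = 1·2431 + 442; 2431 = 5·442 + 221; 442 = 2·221 + 0 → 221
gcd(221, 212381): 212381 = 961·221 + 0 → 221

221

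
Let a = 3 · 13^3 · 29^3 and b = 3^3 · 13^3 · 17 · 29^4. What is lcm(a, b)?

713238427863

max exponent per prime: 3^3 · 13^3 · 17 · 29^4 = 713238427863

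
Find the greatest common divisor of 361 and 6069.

1

Euclid: 6069 = 16·361 + 293; 361 = 1·293 + 68; 293 = 4·68 + 21; 68 = 3·21 + 5; 21 = 4·5 + 1; 5 = 5·1 + 0. Last nonzero remainder: 1.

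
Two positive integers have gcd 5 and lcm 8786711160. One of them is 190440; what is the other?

230695

Using ab = gcd(a,b)·lcm(a,b) = 5·8786711160 = 43933555800, we get b = 43933555800/190440 = 230695.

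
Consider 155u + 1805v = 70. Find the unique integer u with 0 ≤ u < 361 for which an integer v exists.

gcd(155, 1805) = 5 (Euclid: 1805 = 11·155 + 100; 155 = 1·100 + 55; 100 = 1·55 + 45; 55 = 1·45 + 10; 45 = 4·10 + 5; 10 = 2·5 + 0), and 5 | 70.
Extended Euclid: 155·(-163) + 1805·(14) = 5. Scale by 14: u₀ = -2282.
General solution u = u₀ + 361t; reducing mod 361 gives u = 245 (and v = -21).

245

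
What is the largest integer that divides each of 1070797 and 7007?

Euclid: 1070797 = 152·7007 + 5733; 7007 = 1·5733 + 1274; 5733 = 4·1274 + 637; 1274 = 2·637 + 0. Last nonzero remainder: 637.

637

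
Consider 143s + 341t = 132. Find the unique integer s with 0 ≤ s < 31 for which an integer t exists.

20

Euclid: 341 = 2·143 + 55; 143 = 2·55 + 33; 55 = 1·33 + 22; 33 = 1·22 + 11; 22 = 2·11 + 0 → gcd = 11; 132 = 11·12.
Back-substitution yields 143·(12) + 341·(-5) = 11, so one solution is s = 12·12 = 144, t = -5·12 = -60.
Solutions in s differ by 341/11 = 31; the one in [0, 31) is 144 mod 31 = 20.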